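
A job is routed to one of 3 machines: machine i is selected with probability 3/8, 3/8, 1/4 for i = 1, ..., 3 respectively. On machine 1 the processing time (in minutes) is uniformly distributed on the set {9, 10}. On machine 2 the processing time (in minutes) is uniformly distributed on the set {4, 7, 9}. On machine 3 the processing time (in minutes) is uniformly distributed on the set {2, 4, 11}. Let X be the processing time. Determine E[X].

E[X | machine 1] = (9+10)/2 = 19/2.
E[X | machine 2] = (4+7+9)/3 = 20/3.
E[X | machine 3] = (2+4+11)/3 = 17/3.
E[X] = (3/8)·(19/2) + (3/8)·(20/3) + (1/4)·(17/3) = 359/48.

359/48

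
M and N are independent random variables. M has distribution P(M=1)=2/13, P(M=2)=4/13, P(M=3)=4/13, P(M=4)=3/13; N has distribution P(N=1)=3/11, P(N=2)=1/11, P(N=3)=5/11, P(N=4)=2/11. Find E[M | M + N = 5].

92/37

P(M + N = 5) = 37/143.
Summing M·P(x,y) over outcomes with M + N = 5 gives 92/143.
E[M | M + N = 5] = (92/143) / (37/143) = 92/37.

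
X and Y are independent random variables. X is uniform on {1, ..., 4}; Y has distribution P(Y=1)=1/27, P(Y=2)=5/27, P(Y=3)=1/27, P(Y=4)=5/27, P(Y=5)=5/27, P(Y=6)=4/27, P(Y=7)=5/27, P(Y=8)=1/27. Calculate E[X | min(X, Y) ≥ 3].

P(min(X, Y) ≥ 3) = 7/18.
Summing X·P(x,y) over outcomes with min(X, Y) ≥ 3 gives 49/36.
E[X | min(X, Y) ≥ 3] = (49/36) / (7/18) = 7/2.

7/2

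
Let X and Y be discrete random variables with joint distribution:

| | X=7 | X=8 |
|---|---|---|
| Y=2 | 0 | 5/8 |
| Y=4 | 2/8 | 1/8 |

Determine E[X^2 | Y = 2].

64

P(Y = 2) = 5/8.
Σ X^2·P over the event = 64·(5/8) = 40.
E[X^2 | Y = 2] = (40) / (5/8) = 64.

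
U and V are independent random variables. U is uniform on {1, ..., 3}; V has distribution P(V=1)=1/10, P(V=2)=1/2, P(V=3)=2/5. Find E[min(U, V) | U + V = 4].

P(U + V = 4) = 1/3.
Summing min(U,V)·P(x,y) over outcomes with U + V = 4 gives 1/2.
E[min(U, V) | U + V = 4] = (1/2) / (1/3) = 3/2.

3/2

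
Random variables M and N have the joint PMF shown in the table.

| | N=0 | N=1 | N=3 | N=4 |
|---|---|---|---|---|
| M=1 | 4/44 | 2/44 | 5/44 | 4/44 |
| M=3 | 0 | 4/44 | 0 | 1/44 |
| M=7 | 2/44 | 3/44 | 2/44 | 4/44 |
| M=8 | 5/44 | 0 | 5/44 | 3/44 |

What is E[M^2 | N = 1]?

P(N = 1) = 9/44.
Σ M^2·P over the event = 1·(2/44) + 9·(4/44) + 49·(3/44) = 185/44.
E[M^2 | N = 1] = (185/44) / (9/44) = 185/9.

185/9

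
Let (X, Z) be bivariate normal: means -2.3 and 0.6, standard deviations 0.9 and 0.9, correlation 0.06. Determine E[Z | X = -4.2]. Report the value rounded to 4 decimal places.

E[Z | X=x] = μ_Z + ρ(σ_Z/σ_X)(x − μ_X) for jointly normal variables.
E[Z | X=-4.2] = 0.6 + (0.06)·(0.9/0.9)·(-4.2 − (-2.3)) = 0.6 + (0.06)·(-1.9) = 0.4860.

0.4860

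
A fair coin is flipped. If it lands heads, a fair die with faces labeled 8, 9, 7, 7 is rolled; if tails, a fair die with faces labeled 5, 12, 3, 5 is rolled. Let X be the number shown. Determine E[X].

7

E[X | heads] = (8+9+7+7)/4 = 31/4.
E[X | tails] = (5+12+3+5)/4 = 25/4.
By the law of total expectation,
E[X] = (1/2)·(31/4) + (1/2)·(25/4) = 7.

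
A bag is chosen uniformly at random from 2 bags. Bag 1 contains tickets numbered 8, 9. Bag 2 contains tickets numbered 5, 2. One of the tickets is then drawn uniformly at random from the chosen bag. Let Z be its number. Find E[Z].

E[Z | bag 1] = (8+9)/2 = 17/2.
E[Z | bag 2] = (5+2)/2 = 7/2.
E[Z] = (1/2)·(17/2) + (1/2)·(7/2) = 6.

6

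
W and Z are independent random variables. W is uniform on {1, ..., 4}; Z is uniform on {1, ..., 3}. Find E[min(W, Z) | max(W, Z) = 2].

4/3

Outcomes with max(W, Z) = 2: (1,2), (2,1), (2,2), each with probability 1/12.
E[min(W, Z) | max(W, Z) = 2] = (1 + 1 + 2) / 3 = 4/3.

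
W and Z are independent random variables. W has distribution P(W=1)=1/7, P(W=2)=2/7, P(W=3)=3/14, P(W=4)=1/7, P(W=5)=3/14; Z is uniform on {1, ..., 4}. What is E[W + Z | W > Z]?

165/28

P(W > Z) = 1/2.
Summing (W+Z)·P(x,y) over outcomes with W > Z gives 165/56.
E[W + Z | W > Z] = (165/56) / (1/2) = 165/28.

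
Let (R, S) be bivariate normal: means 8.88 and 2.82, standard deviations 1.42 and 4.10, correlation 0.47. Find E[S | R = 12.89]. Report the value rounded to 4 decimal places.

E[S | R=x] = μ_S + ρ(σ_S/σ_R)(x − μ_R) for jointly normal variables.
E[S | R=12.89] = 2.82 + (0.47)·(4.10/1.42)·(12.89 − (8.88)) = 2.82 + (1.35704)·(4.01) = 8.2617.

8.2617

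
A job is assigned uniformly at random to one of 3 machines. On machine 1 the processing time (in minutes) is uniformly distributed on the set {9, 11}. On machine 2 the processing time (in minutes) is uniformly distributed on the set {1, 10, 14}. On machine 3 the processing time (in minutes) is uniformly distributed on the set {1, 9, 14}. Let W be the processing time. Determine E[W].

E[W | machine 1] = (9+11)/2 = 10.
E[W | machine 2] = (1+10+14)/3 = 25/3.
E[W | machine 3] = (1+9+14)/3 = 8.
By the law of total expectation,
E[W] = (1/3)·(10) + (1/3)·(25/3) + (1/3)·(8) = 79/9.

79/9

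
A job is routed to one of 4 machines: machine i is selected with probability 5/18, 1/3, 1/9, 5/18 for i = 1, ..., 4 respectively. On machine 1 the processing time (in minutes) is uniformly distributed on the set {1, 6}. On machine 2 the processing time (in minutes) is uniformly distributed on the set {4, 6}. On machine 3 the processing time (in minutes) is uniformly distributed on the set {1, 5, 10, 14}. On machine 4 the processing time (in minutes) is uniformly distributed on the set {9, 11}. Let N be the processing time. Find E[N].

E[N | machine 1] = (1+6)/2 = 7/2.
E[N | machine 2] = (4+6)/2 = 5.
E[N | machine 3] = (1+5+10+14)/4 = 15/2.
E[N | machine 4] = (9+11)/2 = 10.
By the law of total expectation,
E[N] = (5/18)·(7/2) + (1/3)·(5) + (1/9)·(15/2) + (5/18)·(10) = 25/4.

25/4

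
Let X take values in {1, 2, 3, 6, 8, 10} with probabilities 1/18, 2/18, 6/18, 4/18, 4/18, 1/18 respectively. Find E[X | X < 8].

P(X < 8) = 13/18.
Σ over the event: 1·1/18 + 2·1/9 + 3·1/3 + 6·2/9 = 47/18.
E[X | X < 8] = (47/18) / (13/18) = 47/13.

47/13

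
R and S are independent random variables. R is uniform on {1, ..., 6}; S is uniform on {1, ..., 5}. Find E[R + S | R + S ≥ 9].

Outcomes with R + S ≥ 9: (4,5), (5,4), (5,5), (6,3), (6,4), (6,5), each with probability 1/30.
E[R + S | R + S ≥ 9] = (9 + 9 + 10 + 9 + 10 + 11) / 6 = 29/3.

29/3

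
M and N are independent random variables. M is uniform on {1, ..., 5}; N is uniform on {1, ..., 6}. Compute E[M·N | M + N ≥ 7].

P(M + N ≥ 7) = 1/2.
Summing MN·P(x,y) over outcomes with M + N ≥ 7 gives 49/6.
E[M·N | M + N ≥ 7] = (49/6) / (1/2) = 49/3.

49/3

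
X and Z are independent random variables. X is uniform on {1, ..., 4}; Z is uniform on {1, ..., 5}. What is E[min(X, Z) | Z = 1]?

1

Outcomes with Z = 1: (1,1), (2,1), (3,1), (4,1), each with probability 1/20.
E[min(X, Z) | Z = 1] = (1 + 1 + 1 + 1) / 4 = 1.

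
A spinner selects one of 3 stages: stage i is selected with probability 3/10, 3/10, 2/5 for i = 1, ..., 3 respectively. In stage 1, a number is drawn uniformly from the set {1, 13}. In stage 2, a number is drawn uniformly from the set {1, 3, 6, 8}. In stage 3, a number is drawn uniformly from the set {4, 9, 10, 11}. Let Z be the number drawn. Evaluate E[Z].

137/20

E[Z | stage 1] = (1+13)/2 = 7.
E[Z | stage 2] = (1+3+6+8)/4 = 9/2.
E[Z | stage 3] = (4+9+10+11)/4 = 17/2.
E[Z] = (3/10)·(7) + (3/10)·(9/2) + (2/5)·(17/2) = 137/20.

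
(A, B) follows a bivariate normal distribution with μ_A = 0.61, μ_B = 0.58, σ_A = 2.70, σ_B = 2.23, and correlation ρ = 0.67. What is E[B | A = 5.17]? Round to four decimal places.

3.1034

The regression of B on A has slope ρ·σ_B/σ_A and passes through (μ_A, μ_B).
E[B | A=5.17] = 0.58 + (0.67)·(2.23/2.70)·(5.17 − (0.61)) = 0.58 + (0.55337)·(4.56) = 3.1034.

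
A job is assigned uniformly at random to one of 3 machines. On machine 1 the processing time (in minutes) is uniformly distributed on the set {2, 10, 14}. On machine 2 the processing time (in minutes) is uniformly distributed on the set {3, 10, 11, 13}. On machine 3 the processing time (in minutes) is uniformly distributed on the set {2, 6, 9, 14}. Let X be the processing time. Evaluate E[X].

77/9

E[X | machine 1] = (2+10+14)/3 = 26/3.
E[X | machine 2] = (3+10+11+13)/4 = 37/4.
E[X | machine 3] = (2+6+9+14)/4 = 31/4.
E[X] = (1/3)·(26/3) + (1/3)·(37/4) + (1/3)·(31/4) = 77/9.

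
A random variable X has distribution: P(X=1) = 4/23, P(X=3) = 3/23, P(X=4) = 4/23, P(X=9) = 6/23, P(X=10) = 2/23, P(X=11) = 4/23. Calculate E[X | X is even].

6

P(X is even) = 6/23.
Σ over the event: 4·4/23 + 10·2/23 = 36/23.
E[X | X is even] = (36/23) / (6/23) = 6.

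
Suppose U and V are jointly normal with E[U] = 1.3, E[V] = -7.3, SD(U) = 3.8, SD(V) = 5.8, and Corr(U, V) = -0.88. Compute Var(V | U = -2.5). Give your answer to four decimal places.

7.5892

Var(V | U=x) = (1 − ρ²)·σ_V².
Var(V | U=-2.5) = (5.8)²·(1 − (-0.88)²) = 33.64·0.2256 = 7.5892.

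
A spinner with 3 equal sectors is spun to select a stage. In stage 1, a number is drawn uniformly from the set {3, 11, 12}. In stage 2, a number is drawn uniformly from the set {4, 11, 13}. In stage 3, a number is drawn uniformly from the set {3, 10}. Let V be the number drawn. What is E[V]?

E[V | stage 1] = (3+11+12)/3 = 26/3.
E[V | stage 2] = (4+11+13)/3 = 28/3.
E[V | stage 3] = (3+10)/2 = 13/2.
By the law of total expectation,
E[V] = (1/3)·(26/3) + (1/3)·(28/3) + (1/3)·(13/2) = 49/6.

49/6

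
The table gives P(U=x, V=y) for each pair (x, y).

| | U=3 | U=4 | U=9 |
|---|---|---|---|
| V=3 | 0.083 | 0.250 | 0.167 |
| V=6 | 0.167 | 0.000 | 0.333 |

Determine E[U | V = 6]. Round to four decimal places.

P(V = 6) = 0.500.
Σ U·P over the event = 3·(0.167) + 9·(0.333) = 3.498.
E[U | V = 6] = (3.498) / (0.500) = 6.9960.

6.9960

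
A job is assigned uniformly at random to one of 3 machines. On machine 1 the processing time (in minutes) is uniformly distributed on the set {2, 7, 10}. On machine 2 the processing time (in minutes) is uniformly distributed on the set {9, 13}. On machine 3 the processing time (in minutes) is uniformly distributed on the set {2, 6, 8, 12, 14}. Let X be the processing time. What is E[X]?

E[X | machine 1] = (2+7+10)/3 = 19/3.
E[X | machine 2] = (9+13)/2 = 11.
E[X | machine 3] = (2+6+8+12+14)/5 = 42/5.
E[X] = (1/3)·(19/3) + (1/3)·(11) + (1/3)·(42/5) = 386/45.

386/45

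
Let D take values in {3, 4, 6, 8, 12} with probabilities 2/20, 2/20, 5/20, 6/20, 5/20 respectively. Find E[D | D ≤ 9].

92/15

P(D ≤ 9) = 3/4.
Σ over the event: 3·1/10 + 4·1/10 + 6·1/4 + 8·3/10 = 23/5.
E[D | D ≤ 9] = (23/5) / (3/4) = 92/15.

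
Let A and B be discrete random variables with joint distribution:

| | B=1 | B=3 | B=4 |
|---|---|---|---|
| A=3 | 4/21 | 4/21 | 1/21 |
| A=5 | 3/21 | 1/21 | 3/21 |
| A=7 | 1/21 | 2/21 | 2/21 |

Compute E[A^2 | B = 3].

P(B = 3) = 1/3.
Σ A^2·P over the event = 9·(4/21) + 25·(1/21) + 49·(2/21) = 53/7.
E[A^2 | B = 3] = (53/7) / (1/3) = 159/7.

159/7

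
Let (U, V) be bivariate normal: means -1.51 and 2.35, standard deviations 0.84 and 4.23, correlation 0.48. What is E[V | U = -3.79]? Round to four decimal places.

E[V | U=x] = μ_V + ρ(σ_V/σ_U)(x − μ_U) for jointly normal variables.
E[V | U=-3.79] = 2.35 + (0.48)·(4.23/0.84)·(-3.79 − (-1.51)) = 2.35 + (2.41714)·(-2.28) = -3.1611.

-3.1611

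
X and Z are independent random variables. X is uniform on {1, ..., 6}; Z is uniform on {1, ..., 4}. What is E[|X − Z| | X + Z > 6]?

P(X + Z > 6) = 5/12.
Summing |X−Z|·P(x,y) over outcomes with X + Z > 6 gives 11/12.
E[|X − Z| | X + Z > 6] = (11/12) / (5/12) = 11/5.

11/5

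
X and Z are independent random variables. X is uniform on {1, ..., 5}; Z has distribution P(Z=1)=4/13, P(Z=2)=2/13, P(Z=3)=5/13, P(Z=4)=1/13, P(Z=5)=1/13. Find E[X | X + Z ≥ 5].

40/11

P(X + Z ≥ 5) = 44/65.
Summing X·P(x,y) over outcomes with X + Z ≥ 5 gives 32/13.
E[X | X + Z ≥ 5] = (32/13) / (44/65) = 40/11.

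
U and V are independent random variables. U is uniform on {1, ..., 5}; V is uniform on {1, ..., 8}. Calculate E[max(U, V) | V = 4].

21/5

P(V = 4) = 1/8.
Summing max(U,V)·P(x,y) over outcomes with V = 4 gives 21/40.
E[max(U, V) | V = 4] = (21/40) / (1/8) = 21/5.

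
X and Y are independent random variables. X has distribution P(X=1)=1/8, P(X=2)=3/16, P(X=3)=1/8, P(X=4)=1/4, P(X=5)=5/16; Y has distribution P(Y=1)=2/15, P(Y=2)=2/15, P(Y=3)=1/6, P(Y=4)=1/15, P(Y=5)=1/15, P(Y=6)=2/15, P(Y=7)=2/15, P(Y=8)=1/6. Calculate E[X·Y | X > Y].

P(X > Y) = 31/96.
Summing XY·P(x,y) over outcomes with X > Y gives 1403/480.
E[X·Y | X > Y] = (1403/480) / (31/96) = 1403/155.

1403/155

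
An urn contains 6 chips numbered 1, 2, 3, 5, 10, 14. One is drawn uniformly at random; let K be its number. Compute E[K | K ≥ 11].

P(K ≥ 11) = 1/6.
Σ over the event: 14·1/6 = 7/3.
E[K | K ≥ 11] = (7/3) / (1/6) = 14.

14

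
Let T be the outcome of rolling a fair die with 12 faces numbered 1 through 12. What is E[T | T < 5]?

5/2

Given T < 5, T is equally likely to be any of {1, 2, 3, 4}.
E[T | T < 5] = (1 + 2 + 3 + 4) / 4 = 5/2.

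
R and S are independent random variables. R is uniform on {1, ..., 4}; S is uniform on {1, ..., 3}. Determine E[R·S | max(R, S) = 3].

Outcomes with max(R, S) = 3: (1,3), (2,3), (3,1), (3,2), (3,3), each with probability 1/12.
E[R·S | max(R, S) = 3] = (3 + 6 + 3 + 6 + 9) / 5 = 27/5.

27/5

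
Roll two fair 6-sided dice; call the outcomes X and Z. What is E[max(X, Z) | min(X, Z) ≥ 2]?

24/5

P(min(X, Z) ≥ 2) = 25/36.
Summing max(X,Z)·P(x,y) over outcomes with min(X, Z) ≥ 2 gives 10/3.
E[max(X, Z) | min(X, Z) ≥ 2] = (10/3) / (25/36) = 24/5.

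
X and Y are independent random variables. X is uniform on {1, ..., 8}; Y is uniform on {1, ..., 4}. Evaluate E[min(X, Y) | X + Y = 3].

P(X + Y = 3) = 1/16.
Summing min(X,Y)·P(x,y) over outcomes with X + Y = 3 gives 1/16.
E[min(X, Y) | X + Y = 3] = (1/16) / (1/16) = 1.

1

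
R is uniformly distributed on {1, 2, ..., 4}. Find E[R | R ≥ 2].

3

Given R ≥ 2, R is equally likely to be any of {2, 3, 4}.
E[R | R ≥ 2] = (2 + 3 + 4) / 3 = 3.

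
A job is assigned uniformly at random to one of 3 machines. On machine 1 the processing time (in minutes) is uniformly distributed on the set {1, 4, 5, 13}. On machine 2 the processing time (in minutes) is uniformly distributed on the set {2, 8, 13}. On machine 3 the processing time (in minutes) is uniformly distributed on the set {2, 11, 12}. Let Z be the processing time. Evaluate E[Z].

E[Z | machine 1] = (1+4+5+13)/4 = 23/4.
E[Z | machine 2] = (2+8+13)/3 = 23/3.
E[Z | machine 3] = (2+11+12)/3 = 25/3.
By the law of total expectation,
E[Z] = (1/3)·(23/4) + (1/3)·(23/3) + (1/3)·(25/3) = 29/4.

29/4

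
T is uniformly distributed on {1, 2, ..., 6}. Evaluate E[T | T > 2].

Given T > 2, T is equally likely to be any of {3, 4, 5, 6}.
E[T | T > 2] = (3 + 4 + 5 + 6) / 4 = 9/2.

9/2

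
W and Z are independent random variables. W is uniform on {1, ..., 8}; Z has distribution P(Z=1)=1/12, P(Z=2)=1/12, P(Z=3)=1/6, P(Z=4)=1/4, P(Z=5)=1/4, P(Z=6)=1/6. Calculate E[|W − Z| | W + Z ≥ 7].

19/8

P(W + Z ≥ 7) = 3/4.
Summing |W−Z|·P(x,y) over outcomes with W + Z ≥ 7 gives 57/32.
E[|W − Z| | W + Z ≥ 7] = (57/32) / (3/4) = 19/8.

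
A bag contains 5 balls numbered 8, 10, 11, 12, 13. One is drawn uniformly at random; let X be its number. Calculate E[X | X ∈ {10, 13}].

23/2

P(X ∈ {10, 13}) = 2/5.
Σ over the event: 10·1/5 + 13·1/5 = 23/5.
E[X | X ∈ {10, 13}] = (23/5) / (2/5) = 23/2.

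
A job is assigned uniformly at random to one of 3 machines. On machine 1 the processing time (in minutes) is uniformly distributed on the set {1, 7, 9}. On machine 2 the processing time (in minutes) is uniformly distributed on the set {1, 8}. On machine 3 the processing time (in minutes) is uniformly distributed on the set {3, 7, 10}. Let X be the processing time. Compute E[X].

E[X | machine 1] = (1+7+9)/3 = 17/3.
E[X | machine 2] = (1+8)/2 = 9/2.
E[X | machine 3] = (3+7+10)/3 = 20/3.
By the law of total expectation,
E[X] = (1/3)·(17/3) + (1/3)·(9/2) + (1/3)·(20/3) = 101/18.

101/18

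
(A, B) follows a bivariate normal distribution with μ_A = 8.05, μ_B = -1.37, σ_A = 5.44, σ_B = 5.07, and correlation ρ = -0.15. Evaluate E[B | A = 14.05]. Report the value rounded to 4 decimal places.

E[B | A=x] = μ_B + ρ(σ_B/σ_A)(x − μ_A) for jointly normal variables.
E[B | A=14.05] = -1.37 + (-0.15)·(5.07/5.44)·(14.05 − (8.05)) = -1.37 + (-0.1398)·(6) = -2.2088.

-2.2088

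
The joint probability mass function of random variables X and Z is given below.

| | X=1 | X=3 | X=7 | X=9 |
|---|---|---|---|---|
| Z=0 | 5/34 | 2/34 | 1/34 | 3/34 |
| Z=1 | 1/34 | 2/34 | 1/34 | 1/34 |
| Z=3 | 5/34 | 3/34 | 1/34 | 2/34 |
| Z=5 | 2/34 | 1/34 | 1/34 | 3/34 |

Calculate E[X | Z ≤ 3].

P(Z ≤ 3) = 27/34.
Summing X·P(X=x,Z=y) over the conditioning event gives 107/34.
E[X | Z ≤ 3] = (107/34) / (27/34) = 107/27.

107/27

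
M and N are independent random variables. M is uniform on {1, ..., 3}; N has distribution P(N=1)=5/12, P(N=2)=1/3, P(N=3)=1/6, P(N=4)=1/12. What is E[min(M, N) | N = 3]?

P(N = 3) = 1/6.
Summing min(M,N)·P(x,y) over outcomes with N = 3 gives 1/3.
E[min(M, N) | N = 3] = (1/3) / (1/6) = 2.

2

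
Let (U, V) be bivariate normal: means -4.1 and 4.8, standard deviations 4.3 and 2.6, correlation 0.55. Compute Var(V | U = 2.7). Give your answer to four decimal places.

For a bivariate normal, Var(V | U=x) = σ_V²(1 − ρ²).
Var(V | U=2.7) = (2.6)²·(1 − (0.55)²) = 6.76·0.6975 = 4.7151.

4.7151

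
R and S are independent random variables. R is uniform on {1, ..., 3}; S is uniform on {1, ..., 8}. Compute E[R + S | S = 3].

Outcomes with S = 3: (1,3), (2,3), (3,3), each with probability 1/24.
E[R + S | S = 3] = (4 + 5 + 6) / 3 = 5.

5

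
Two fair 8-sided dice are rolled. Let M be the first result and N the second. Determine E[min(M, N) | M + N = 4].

4/3

Outcomes with M + N = 4: (1,3), (2,2), (3,1), each with probability 1/64.
E[min(M, N) | M + N = 4] = (1 + 2 + 1) / 3 = 4/3.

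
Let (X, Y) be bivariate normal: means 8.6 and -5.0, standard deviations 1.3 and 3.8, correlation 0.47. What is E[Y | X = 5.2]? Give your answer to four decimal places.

The regression of Y on X has slope ρ·σ_Y/σ_X and passes through (μ_X, μ_Y).
E[Y | X=5.2] = -5.0 + (0.47)·(3.8/1.3)·(5.2 − (8.6)) = -5.0 + (1.37385)·(-3.4) = -9.6711.

-9.6711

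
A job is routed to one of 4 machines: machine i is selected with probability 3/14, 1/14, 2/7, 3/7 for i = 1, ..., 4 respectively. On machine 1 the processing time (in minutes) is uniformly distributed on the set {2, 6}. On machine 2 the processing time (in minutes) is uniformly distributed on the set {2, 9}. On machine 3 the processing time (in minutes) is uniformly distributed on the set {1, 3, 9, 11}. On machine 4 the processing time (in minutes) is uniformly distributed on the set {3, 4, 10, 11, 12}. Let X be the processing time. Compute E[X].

179/28

E[X | machine 1] = (2+6)/2 = 4.
E[X | machine 2] = (2+9)/2 = 11/2.
E[X | machine 3] = (1+3+9+11)/4 = 6.
E[X | machine 4] = (3+4+10+11+12)/5 = 8.
E[X] = (3/14)·(4) + (1/14)·(11/2) + (2/7)·(6) + (3/7)·(8) = 179/28.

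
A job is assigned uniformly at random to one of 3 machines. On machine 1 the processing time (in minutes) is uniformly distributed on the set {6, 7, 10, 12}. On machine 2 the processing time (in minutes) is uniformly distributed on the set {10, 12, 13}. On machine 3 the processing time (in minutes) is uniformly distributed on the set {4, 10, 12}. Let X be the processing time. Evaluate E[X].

349/36

E[X | machine 1] = (6+7+10+12)/4 = 35/4.
E[X | machine 2] = (10+12+13)/3 = 35/3.
E[X | machine 3] = (4+10+12)/3 = 26/3.
E[X] = (1/3)·(35/4) + (1/3)·(35/3) + (1/3)·(26/3) = 349/36.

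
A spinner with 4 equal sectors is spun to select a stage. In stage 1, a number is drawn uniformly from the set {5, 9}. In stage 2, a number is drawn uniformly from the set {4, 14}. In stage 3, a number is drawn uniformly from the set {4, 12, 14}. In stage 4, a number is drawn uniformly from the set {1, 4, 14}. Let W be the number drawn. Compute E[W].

E[W | stage 1] = (5+9)/2 = 7.
E[W | stage 2] = (4+14)/2 = 9.
E[W | stage 3] = (4+12+14)/3 = 10.
E[W | stage 4] = (1+4+14)/3 = 19/3.
By the law of total expectation,
E[W] = (1/4)·(7) + (1/4)·(9) + (1/4)·(10) + (1/4)·(19/3) = 97/12.

97/12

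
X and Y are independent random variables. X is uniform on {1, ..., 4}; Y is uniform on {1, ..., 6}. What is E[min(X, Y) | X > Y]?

Outcomes with X > Y: (2,1), (3,1), (3,2), (4,1), (4,2), (4,3), each with probability 1/24.
E[min(X, Y) | X > Y] = (1 + 1 + 2 + 1 + 2 + 3) / 6 = 5/3.

5/3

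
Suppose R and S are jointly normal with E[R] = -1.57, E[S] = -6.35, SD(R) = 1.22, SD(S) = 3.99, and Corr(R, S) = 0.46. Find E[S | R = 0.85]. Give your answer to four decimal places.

-2.7093

For a bivariate normal, E[S | R=x] = μ_S + ρ·(σ_S/σ_R)·(x − μ_R).
E[S | R=0.85] = -6.35 + (0.46)·(3.99/1.22)·(0.85 − (-1.57)) = -6.35 + (1.50443)·(2.42) = -2.7093.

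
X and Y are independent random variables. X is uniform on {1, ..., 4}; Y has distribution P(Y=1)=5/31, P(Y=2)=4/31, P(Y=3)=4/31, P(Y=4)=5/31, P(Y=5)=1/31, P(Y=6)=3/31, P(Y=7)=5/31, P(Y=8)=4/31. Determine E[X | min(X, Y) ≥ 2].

P(min(X, Y) ≥ 2) = 39/62.
Summing X·P(x,y) over outcomes with min(X, Y) ≥ 2 gives 117/62.
E[X | min(X, Y) ≥ 2] = (117/62) / (39/62) = 3.

3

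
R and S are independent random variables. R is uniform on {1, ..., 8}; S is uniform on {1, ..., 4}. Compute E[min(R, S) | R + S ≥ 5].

63/26

P(R + S ≥ 5) = 13/16.
Summing min(R,S)·P(x,y) over outcomes with R + S ≥ 5 gives 63/32.
E[min(R, S) | R + S ≥ 5] = (63/32) / (13/16) = 63/26.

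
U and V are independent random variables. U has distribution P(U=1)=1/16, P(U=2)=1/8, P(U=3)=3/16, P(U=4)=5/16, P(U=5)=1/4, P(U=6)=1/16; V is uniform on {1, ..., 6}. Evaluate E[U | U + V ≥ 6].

P(U + V ≥ 6) = 25/32.
Summing U·P(x,y) over outcomes with U + V ≥ 6 gives 51/16.
E[U | U + V ≥ 6] = (51/16) / (25/32) = 102/25.

102/25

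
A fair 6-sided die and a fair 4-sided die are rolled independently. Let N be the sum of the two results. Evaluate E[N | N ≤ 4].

P(N ≤ 4) = 1/4.
Σ over the event: 2·1/24 + 3·1/12 + 4·1/8 = 5/6.
E[N | N ≤ 4] = (5/6) / (1/4) = 10/3.

10/3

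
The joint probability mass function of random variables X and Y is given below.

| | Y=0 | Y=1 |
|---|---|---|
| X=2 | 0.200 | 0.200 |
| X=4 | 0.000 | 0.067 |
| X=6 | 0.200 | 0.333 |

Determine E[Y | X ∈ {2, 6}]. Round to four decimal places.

P(X ∈ {2, 6}) = 0.933.
Σ Y·P over the event = 0·(0.200) + 1·(0.200) + 0·(0.200) + 1·(0.333) = 0.533.
E[Y | X ∈ {2, 6}] = (0.533) / (0.933) = 0.5713.

0.5713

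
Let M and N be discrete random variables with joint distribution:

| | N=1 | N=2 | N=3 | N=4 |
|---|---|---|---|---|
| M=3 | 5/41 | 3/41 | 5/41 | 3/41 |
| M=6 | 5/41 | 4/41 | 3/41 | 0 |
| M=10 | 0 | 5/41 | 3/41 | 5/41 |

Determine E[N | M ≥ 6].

P(M ≥ 6) = 25/41.
Σ N·P over the event = 1·(5/41) + 2·(4/41) + 3·(3/41) + 2·(5/41) + 3·(3/41) + 4·(5/41) = 61/41.
E[N | M ≥ 6] = (61/41) / (25/41) = 61/25.

61/25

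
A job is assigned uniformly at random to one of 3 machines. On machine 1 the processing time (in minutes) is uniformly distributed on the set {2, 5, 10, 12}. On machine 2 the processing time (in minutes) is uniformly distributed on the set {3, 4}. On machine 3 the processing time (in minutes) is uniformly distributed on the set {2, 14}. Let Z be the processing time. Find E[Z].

25/4

E[Z | machine 1] = (2+5+10+12)/4 = 29/4.
E[Z | machine 2] = (3+4)/2 = 7/2.
E[Z | machine 3] = (2+14)/2 = 8.
By the law of total expectation,
E[Z] = (1/3)·(29/4) + (1/3)·(7/2) + (1/3)·(8) = 25/4.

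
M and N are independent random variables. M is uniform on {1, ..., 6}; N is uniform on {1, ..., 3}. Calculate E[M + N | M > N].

P(M > N) = 2/3.
Summing (M+N)·P(x,y) over outcomes with M > N gives 25/6.
E[M + N | M > N] = (25/6) / (2/3) = 25/4.

25/4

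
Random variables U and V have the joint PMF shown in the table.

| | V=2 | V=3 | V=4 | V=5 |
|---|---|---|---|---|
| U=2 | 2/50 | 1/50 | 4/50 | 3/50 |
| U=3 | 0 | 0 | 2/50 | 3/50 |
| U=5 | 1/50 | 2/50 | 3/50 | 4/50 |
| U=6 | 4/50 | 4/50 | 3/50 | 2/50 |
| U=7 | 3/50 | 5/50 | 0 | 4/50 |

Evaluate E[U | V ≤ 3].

125/22

P(V ≤ 3) = 11/25.
Σ U·P over the event = 2·(2/50) + 2·(1/50) + 5·(1/50) + 5·(2/50) + 6·(4/50) + 6·(4/50) + 7·(3/50) + 7·(5/50) = 5/2.
E[U | V ≤ 3] = (5/2) / (11/25) = 125/22.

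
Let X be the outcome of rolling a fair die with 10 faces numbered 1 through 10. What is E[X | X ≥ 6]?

Given X ≥ 6, X is equally likely to be any of {6, 7, 8, 9, 10}.
E[X | X ≥ 6] = (6 + 7 + 8 + 9 + 10) / 5 = 8.

8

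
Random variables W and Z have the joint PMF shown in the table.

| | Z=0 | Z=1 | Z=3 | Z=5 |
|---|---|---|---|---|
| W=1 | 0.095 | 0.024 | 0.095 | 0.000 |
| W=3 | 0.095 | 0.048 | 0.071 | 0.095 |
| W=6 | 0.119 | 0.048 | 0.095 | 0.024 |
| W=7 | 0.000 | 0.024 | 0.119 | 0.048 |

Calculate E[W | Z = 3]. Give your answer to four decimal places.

4.5026

P(Z = 3) = 0.380.
Σ W·P over the event = 1·(0.095) + 3·(0.071) + 6·(0.095) + 7·(0.119) = 1.711.
E[W | Z = 3] = (1.711) / (0.380) = 4.5026.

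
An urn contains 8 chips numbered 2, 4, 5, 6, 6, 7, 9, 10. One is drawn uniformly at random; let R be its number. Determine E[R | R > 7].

19/2

P(R > 7) = 1/4.
Σ over the event: 9·1/8 + 10·1/8 = 19/8.
E[R | R > 7] = (19/8) / (1/4) = 19/2.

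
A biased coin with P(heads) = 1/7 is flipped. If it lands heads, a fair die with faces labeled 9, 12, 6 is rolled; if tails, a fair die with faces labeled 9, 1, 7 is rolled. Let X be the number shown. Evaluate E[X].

E[X | heads] = (9+12+6)/3 = 9.
E[X | tails] = (9+1+7)/3 = 17/3.
E[X] = (1/7)·(9) + (6/7)·(17/3) = 43/7.

43/7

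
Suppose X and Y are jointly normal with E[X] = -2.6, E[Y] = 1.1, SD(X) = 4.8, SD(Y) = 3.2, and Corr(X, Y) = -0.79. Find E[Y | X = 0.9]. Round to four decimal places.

-0.7433

E[Y | X=x] = μ_Y + ρ(σ_Y/σ_X)(x − μ_X) for jointly normal variables.
E[Y | X=0.9] = 1.1 + (-0.79)·(3.2/4.8)·(0.9 − (-2.6)) = 1.1 + (-0.52667)·(3.5) = -0.7433.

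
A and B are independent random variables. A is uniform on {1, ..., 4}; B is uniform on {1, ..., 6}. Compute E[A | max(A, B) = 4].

Outcomes with max(A, B) = 4: (1,4), (2,4), (3,4), (4,1), (4,2), (4,3), (4,4), each with probability 1/24.
E[A | max(A, B) = 4] = (1 + 2 + 3 + 4 + 4 + 4 + 4) / 7 = 22/7.

22/7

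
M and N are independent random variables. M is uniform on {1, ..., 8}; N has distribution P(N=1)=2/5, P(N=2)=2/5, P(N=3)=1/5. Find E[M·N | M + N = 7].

P(M + N = 7) = 1/8.
Summing MN·P(x,y) over outcomes with M + N = 7 gives 11/10.
E[M·N | M + N = 7] = (11/10) / (1/8) = 44/5.

44/5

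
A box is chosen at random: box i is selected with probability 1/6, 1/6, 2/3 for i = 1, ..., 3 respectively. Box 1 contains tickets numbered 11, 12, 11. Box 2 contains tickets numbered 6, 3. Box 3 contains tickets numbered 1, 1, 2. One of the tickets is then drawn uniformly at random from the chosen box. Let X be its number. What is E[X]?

E[X | box 1] = (11+12+11)/3 = 34/3.
E[X | box 2] = (6+3)/2 = 9/2.
E[X | box 3] = (1+1+2)/3 = 4/3.
By the law of total expectation,
E[X] = (1/6)·(34/3) + (1/6)·(9/2) + (2/3)·(4/3) = 127/36.

127/36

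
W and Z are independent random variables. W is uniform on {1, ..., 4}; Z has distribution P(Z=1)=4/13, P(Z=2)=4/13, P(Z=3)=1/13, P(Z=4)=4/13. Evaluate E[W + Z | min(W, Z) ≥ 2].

P(min(W, Z) ≥ 2) = 27/52.
Summing (W+Z)·P(x,y) over outcomes with min(W, Z) ≥ 2 gives 81/26.
E[W + Z | min(W, Z) ≥ 2] = (81/26) / (27/52) = 6.

6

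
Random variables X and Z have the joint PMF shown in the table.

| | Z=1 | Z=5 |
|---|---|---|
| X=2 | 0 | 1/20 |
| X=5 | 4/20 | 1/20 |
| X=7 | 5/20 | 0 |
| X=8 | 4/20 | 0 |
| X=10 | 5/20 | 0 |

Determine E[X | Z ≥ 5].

7/2

P(Z ≥ 5) = 1/10.
Σ X·P over the event = 2·(1/20) + 5·(1/20) = 7/20.
E[X | Z ≥ 5] = (7/20) / (1/10) = 7/2.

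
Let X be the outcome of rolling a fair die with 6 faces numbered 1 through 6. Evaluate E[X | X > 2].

9/2

Given X > 2, X is equally likely to be any of {3, 4, 5, 6}.
E[X | X > 2] = (3 + 4 + 5 + 6) / 4 = 9/2.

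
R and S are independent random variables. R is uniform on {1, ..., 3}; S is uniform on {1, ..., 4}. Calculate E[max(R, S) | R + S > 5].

11/3

Outcomes with R + S > 5: (2,4), (3,3), (3,4), each with probability 1/12.
E[max(R, S) | R + S > 5] = (4 + 3 + 4) / 3 = 11/3.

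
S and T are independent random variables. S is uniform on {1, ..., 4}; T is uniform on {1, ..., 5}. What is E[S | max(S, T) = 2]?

P(max(S, T) = 2) = 3/20.
Summing S·P(x,y) over outcomes with max(S, T) = 2 gives 1/4.
E[S | max(S, T) = 2] = (1/4) / (3/20) = 5/3.

5/3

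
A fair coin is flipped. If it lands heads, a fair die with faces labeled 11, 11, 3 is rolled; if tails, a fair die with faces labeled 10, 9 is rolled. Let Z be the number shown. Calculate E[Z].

E[Z | heads] = (11+11+3)/3 = 25/3.
E[Z | tails] = (10+9)/2 = 19/2.
E[Z] = (1/2)·(25/3) + (1/2)·(19/2) = 107/12.

107/12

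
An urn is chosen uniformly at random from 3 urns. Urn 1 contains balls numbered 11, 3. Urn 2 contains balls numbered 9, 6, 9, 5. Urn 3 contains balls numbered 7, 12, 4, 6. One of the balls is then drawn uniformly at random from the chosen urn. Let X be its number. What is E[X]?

E[X | urn 1] = (11+3)/2 = 7.
E[X | urn 2] = (9+6+9+5)/4 = 29/4.
E[X | urn 3] = (7+12+4+6)/4 = 29/4.
E[X] = (1/3)·(7) + (1/3)·(29/4) + (1/3)·(29/4) = 43/6.

43/6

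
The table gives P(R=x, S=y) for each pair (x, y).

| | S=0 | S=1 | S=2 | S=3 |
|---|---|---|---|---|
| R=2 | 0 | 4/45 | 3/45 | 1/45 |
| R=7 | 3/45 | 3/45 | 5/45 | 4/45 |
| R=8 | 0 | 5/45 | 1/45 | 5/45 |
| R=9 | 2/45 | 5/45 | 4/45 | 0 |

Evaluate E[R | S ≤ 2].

34/5

P(S ≤ 2) = 7/9.
Summing R·P(R=x,S=y) over the conditioning event gives 238/45.
E[R | S ≤ 2] = (238/45) / (7/9) = 34/5.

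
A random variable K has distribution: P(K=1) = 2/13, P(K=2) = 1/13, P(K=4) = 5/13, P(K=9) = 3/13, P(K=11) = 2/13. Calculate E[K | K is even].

P(K is even) = 6/13.
Σ over the event: 2·1/13 + 4·5/13 = 22/13.
E[K | K is even] = (22/13) / (6/13) = 11/3.

11/3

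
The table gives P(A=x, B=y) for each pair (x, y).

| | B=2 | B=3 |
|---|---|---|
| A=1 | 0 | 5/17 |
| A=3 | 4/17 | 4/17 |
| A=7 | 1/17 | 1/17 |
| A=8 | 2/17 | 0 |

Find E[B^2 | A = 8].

P(A = 8) = 2/17.
Σ B^2·P over the event = 4·(2/17) = 8/17.
E[B^2 | A = 8] = (8/17) / (2/17) = 4.

4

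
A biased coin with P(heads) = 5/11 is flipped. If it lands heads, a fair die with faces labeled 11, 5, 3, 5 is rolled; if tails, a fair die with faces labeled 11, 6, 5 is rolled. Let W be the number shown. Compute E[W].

74/11

E[W | heads] = (11+5+3+5)/4 = 6.
E[W | tails] = (11+6+5)/3 = 22/3.
E[W] = (5/11)·(6) + (6/11)·(22/3) = 74/11.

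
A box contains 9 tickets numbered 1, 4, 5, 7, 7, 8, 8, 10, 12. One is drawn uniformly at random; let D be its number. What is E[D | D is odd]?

5

P(D is odd) = 4/9.
Σ over the event: 1·1/9 + 5·1/9 + 7·2/9 = 20/9.
E[D | D is odd] = (20/9) / (4/9) = 5.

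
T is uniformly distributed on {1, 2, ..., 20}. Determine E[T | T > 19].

Given T > 19, T is equally likely to be any of {20}.
E[T | T > 19] = (20) / 1 = 20.

20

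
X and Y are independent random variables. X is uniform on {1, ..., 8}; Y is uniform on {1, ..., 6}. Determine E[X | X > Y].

P(X > Y) = 9/16.
Summing X·P(x,y) over outcomes with X > Y gives 10/3.
E[X | X > Y] = (10/3) / (9/16) = 160/27.

160/27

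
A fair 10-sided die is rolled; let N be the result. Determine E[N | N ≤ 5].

Given N ≤ 5, N is equally likely to be any of {1, 2, 3, 4, 5}.
E[N | N ≤ 5] = (1 + 2 + 3 + 4 + 5) / 5 = 3.

3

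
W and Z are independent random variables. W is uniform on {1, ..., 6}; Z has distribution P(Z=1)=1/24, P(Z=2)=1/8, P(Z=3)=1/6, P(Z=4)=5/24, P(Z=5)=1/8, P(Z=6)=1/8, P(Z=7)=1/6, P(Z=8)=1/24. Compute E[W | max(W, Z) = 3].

P(max(W, Z) = 3) = 1/9.
Summing W·P(x,y) over outcomes with max(W, Z) = 3 gives 1/4.
E[W | max(W, Z) = 3] = (1/4) / (1/9) = 9/4.

9/4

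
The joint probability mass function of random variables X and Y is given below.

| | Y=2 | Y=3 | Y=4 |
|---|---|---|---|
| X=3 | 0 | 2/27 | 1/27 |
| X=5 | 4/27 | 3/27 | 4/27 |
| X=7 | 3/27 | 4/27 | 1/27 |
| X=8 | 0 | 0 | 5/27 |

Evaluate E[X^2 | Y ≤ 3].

P(Y ≤ 3) = 16/27.
Σ X^2·P over the event = 9·(2/27) + 25·(4/27) + 25·(3/27) + 49·(3/27) + 49·(4/27) = 536/27.
E[X^2 | Y ≤ 3] = (536/27) / (16/27) = 67/2.

67/2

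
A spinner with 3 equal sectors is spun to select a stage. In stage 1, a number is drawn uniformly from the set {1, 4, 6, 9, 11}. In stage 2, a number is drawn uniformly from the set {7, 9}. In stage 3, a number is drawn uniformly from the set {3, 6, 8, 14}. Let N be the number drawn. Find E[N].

E[N | stage 1] = (1+4+6+9+11)/5 = 31/5.
E[N | stage 2] = (7+9)/2 = 8.
E[N | stage 3] = (3+6+8+14)/4 = 31/4.
By the law of total expectation,
E[N] = (1/3)·(31/5) + (1/3)·(8) + (1/3)·(31/4) = 439/60.

439/60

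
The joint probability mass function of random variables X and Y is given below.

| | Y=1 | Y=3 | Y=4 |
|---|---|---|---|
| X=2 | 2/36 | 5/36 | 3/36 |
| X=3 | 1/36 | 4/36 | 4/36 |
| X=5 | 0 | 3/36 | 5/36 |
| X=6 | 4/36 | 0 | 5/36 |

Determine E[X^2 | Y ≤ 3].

292/19

P(Y ≤ 3) = 19/36.
Σ X^2·P over the event = 4·(2/36) + 4·(5/36) + 9·(1/36) + 9·(4/36) + 25·(3/36) + 36·(4/36) = 73/9.
E[X^2 | Y ≤ 3] = (73/9) / (19/36) = 292/19.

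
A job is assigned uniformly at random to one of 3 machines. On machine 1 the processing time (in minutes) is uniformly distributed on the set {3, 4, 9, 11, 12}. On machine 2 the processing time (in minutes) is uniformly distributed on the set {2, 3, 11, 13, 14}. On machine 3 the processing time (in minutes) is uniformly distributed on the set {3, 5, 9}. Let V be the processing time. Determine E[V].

331/45

E[V | machine 1] = (3+4+9+11+12)/5 = 39/5.
E[V | machine 2] = (2+3+11+13+14)/5 = 43/5.
E[V | machine 3] = (3+5+9)/3 = 17/3.
E[V] = (1/3)·(39/5) + (1/3)·(43/5) + (1/3)·(17/3) = 331/45.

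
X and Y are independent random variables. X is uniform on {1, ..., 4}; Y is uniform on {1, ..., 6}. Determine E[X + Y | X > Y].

5

Outcomes with X > Y: (2,1), (3,1), (3,2), (4,1), (4,2), (4,3), each with probability 1/24.
E[X + Y | X > Y] = (3 + 4 + 5 + 5 + 6 + 7) / 6 = 5.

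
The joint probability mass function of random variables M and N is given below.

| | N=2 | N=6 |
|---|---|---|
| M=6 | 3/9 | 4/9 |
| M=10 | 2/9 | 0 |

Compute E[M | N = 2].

P(N = 2) = 5/9.
Summing M·P(M=x,N=y) over the conditioning event gives 38/9.
E[M | N = 2] = (38/9) / (5/9) = 38/5.

38/5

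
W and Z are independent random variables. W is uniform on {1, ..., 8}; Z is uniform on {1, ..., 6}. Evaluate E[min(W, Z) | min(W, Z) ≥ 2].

P(min(W, Z) ≥ 2) = 35/48.
Summing min(W,Z)·P(x,y) over outcomes with min(W, Z) ≥ 2 gives 5/2.
E[min(W, Z) | min(W, Z) ≥ 2] = (5/2) / (35/48) = 24/7.

24/7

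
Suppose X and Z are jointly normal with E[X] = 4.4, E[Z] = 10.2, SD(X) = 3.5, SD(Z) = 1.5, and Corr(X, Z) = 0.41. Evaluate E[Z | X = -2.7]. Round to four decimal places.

8.9524

The regression of Z on X has slope ρ·σ_Z/σ_X and passes through (μ_X, μ_Z).
E[Z | X=-2.7] = 10.2 + (0.41)·(1.5/3.5)·(-2.7 − (4.4)) = 10.2 + (0.175714)·(-7.1) = 8.9524.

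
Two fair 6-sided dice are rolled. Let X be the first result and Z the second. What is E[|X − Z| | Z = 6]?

P(Z = 6) = 1/6.
Summing |X−Z|·P(x,y) over outcomes with Z = 6 gives 5/12.
E[|X − Z| | Z = 6] = (5/12) / (1/6) = 5/2.

5/2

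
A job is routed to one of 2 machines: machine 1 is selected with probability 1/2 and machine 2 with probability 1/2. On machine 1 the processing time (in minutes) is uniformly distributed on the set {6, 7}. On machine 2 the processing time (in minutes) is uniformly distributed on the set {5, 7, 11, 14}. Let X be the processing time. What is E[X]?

E[X | machine 1] = (6+7)/2 = 13/2.
E[X | machine 2] = (5+7+11+14)/4 = 37/4.
By the law of total expectation,
E[X] = (1/2)·(13/2) + (1/2)·(37/4) = 63/8.

63/8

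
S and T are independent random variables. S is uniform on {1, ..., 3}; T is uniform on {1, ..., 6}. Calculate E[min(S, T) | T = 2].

5/3

Outcomes with T = 2: (1,2), (2,2), (3,2), each with probability 1/18.
E[min(S, T) | T = 2] = (1 + 2 + 2) / 3 = 5/3.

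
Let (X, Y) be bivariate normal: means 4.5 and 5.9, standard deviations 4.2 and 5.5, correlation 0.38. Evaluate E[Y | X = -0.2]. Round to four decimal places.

3.5612

E[Y | X=x] = μ_Y + ρ(σ_Y/σ_X)(x − μ_X) for jointly normal variables.
E[Y | X=-0.2] = 5.9 + (0.38)·(5.5/4.2)·(-0.2 − (4.5)) = 5.9 + (0.49762)·(-4.7) = 3.5612.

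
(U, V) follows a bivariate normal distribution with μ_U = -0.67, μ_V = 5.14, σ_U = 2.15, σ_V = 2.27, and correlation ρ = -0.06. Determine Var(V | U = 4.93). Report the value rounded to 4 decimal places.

5.1343

Var(V | U=x) = (1 − ρ²)·σ_V².
Var(V | U=4.93) = (2.27)²·(1 − (-0.06)²) = 5.1529·0.9964 = 5.1343.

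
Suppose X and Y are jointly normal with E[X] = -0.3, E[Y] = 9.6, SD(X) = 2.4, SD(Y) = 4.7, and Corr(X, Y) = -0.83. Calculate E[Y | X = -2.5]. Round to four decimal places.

13.1759

The regression of Y on X has slope ρ·σ_Y/σ_X and passes through (μ_X, μ_Y).
E[Y | X=-2.5] = 9.6 + (-0.83)·(4.7/2.4)·(-2.5 − (-0.3)) = 9.6 + (-1.6254)·(-2.2) = 13.1759.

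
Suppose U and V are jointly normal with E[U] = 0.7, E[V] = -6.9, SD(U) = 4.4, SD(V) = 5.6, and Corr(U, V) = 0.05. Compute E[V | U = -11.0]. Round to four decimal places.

-7.6445

For a bivariate normal, E[V | U=x] = μ_V + ρ·(σ_V/σ_U)·(x − μ_U).
E[V | U=-11.0] = -6.9 + (0.05)·(5.6/4.4)·(-11.0 − (0.7)) = -6.9 + (0.063636)·(-11.7) = -7.6445.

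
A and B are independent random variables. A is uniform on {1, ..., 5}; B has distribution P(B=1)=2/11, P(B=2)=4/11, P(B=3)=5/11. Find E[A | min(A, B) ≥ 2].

7/2

P(min(A, B) ≥ 2) = 36/55.
Summing A·P(x,y) over outcomes with min(A, B) ≥ 2 gives 126/55.
E[A | min(A, B) ≥ 2] = (126/55) / (36/55) = 7/2.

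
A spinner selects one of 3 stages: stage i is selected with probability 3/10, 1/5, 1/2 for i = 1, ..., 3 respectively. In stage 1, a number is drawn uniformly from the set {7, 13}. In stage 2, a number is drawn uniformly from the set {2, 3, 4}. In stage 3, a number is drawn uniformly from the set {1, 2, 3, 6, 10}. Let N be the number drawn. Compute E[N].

29/5

E[N | stage 1] = (7+13)/2 = 10.
E[N | stage 2] = (2+3+4)/3 = 3.
E[N | stage 3] = (1+2+3+6+10)/5 = 22/5.
By the law of total expectation,
E[N] = (3/10)·(10) + (1/5)·(3) + (1/2)·(22/5) = 29/5.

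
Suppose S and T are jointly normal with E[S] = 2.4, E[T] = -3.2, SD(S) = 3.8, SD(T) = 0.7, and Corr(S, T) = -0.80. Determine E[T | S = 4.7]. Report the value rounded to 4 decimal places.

For a bivariate normal, E[T | S=x] = μ_T + ρ·(σ_T/σ_S)·(x − μ_S).
E[T | S=4.7] = -3.2 + (-0.80)·(0.7/3.8)·(4.7 − (2.4)) = -3.2 + (-0.147368)·(2.3) = -3.5389.

-3.5389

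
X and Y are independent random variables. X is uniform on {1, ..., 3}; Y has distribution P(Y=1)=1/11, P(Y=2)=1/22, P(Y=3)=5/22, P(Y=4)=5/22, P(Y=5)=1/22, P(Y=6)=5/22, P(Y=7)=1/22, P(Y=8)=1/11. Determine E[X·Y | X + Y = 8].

82/7

P(X + Y = 8) = 7/66.
Summing XY·P(x,y) over outcomes with X + Y = 8 gives 41/33.
E[X·Y | X + Y = 8] = (41/33) / (7/66) = 82/7.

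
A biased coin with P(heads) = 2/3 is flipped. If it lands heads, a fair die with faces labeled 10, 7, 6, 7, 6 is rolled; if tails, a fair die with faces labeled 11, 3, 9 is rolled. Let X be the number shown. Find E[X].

331/45

E[X | heads] = (10+7+6+7+6)/5 = 36/5.
E[X | tails] = (11+3+9)/3 = 23/3.
E[X] = (2/3)·(36/5) + (1/3)·(23/3) = 331/45.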